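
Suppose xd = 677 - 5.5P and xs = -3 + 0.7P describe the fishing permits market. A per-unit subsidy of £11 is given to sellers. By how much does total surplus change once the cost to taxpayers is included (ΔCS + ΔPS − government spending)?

Net change in total surplus = -9317/248

Pre-subsidy: 677 - 5.5P = -3 + 0.7P gives P* = 3400/31, x* = 2287/31.
With the subsidy, sellers receive Ps = Pb + 11 for each unit, where Pb is the price buyers pay.
Supply in terms of Pb becomes xs = -3 + 0.7(Pb + 11) = 4.7 + 0.7Pb. Setting this equal to demand: 677 - 5.5Pb = 4.7 + 0.7Pb, so Pb = 6723/62.
Sellers receive Ps = 6723/62 + 11 = 7405/62; x' = 677 − 5.5·(6723/62) = 9995/124.
ΔCS = ½(2287/31 + 9995/124)(3400/31 − 6723/62) = 1474011/15376; ΔPS = ½(2287/31 + 9995/124)(7405/62 − 3400/31) = 11581515/15376.
Government spending = 11 × 9995/124 = 109945/124.
Net change = 1474011/15376 + 11581515/15376 − 109945/124 = -9317/248. The loss equals the DWL triangle ½·11·847/124.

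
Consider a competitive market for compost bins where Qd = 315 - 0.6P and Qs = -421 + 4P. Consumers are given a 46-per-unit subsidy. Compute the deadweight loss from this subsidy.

Deadweight loss = 552

Pre-subsidy: 315 - 0.6P = -421 + 4P gives P* = 160, Q* = 219.
With the rebate, buyers effectively pay Pb = Ps − 46, where Ps is the price sellers receive.
Demand in terms of Ps becomes Qd = 315 − 0.6(Ps − 46) = 342.6 - 0.6Ps. Setting this equal to supply: 342.6 - 0.6Ps = -421 + 4Ps, so Ps = 166.
Buyers pay Pb = 166 − 46 = 120; Q' = -421 + 4·166 = 243.
The subsidy expands output by 243 − 219 = 24 past the efficient level; on those units the gap between marginal cost and willingness to pay runs from 0 up to 46.
DWL = ½ × 46 × 24 = 552.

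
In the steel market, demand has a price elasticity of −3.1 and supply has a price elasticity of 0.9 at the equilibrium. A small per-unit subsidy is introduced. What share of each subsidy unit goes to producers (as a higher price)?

Producer share = 0.775

For a small subsidy around the equilibrium, the benefit split depends on the relative slopes, which at a point are proportional to the elasticities.
Buyer share = εs/(εs + |εd|) = 0.9/(0.9 + 3.1) = 0.225; seller share = |εd|/(εs + |εd|) = 0.775.
So producers capture 0.775 of the subsidy.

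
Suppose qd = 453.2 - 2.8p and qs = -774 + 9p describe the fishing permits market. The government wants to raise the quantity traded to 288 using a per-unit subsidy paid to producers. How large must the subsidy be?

At q = 288, invert demand for the buyer price: pb = (453.2 − 288)/2.8 = 59; invert supply for the seller price: ps = (288 − (-774))/9 = 118.
The subsidy must fill the gap: s = ps − pb = 118 − 59 = 59.

Required subsidy s = 59 per unit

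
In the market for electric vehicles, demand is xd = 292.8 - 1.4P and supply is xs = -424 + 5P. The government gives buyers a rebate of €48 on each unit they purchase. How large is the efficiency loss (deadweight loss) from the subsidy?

Pre-subsidy: 292.8 - 1.4P = -424 + 5P gives P* = 112, x* = 136.
With the rebate, buyers effectively pay Pb = Ps − 48, where Ps is the price sellers receive.
Demand in terms of Ps becomes xd = 292.8 − 1.4(Ps − 48) = 360 - 1.4Ps. Setting this equal to supply: 360 - 1.4Ps = -424 + 5Ps, so Ps = 122.5.
Buyers pay Pb = 122.5 − 48 = 74.5; x' = -424 + 5·122.5 = 188.5.
The subsidy expands output by 188.5 − 136 = 52.5 past the efficient level; on those units the gap between marginal cost and willingness to pay runs from 0 up to 48.
DWL = ½ × 48 × 52.5 = 1260.

Deadweight loss = €1260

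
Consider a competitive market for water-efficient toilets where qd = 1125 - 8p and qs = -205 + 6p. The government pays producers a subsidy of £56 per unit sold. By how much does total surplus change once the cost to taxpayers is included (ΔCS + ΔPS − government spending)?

Pre-subsidy: 1125 - 8p = -205 + 6p gives p* = 95, q* = 365.
With the subsidy, sellers receive ps = pb + 56 for each unit, where pb is the price buyers pay.
Supply in terms of pb becomes qs = -205 + 6(pb + 56) = 131 + 6pb. Setting this equal to demand: 1125 - 8pb = 131 + 6pb, so pb = 71.
Sellers receive ps = 71 + 56 = 127; q' = 1125 − 8·71 = 557.
ΔCS = ½(365 + 557)(95 − 71) = 11064; ΔPS = ½(365 + 557)(127 − 95) = 14752.
Government spending = 56 × 557 = 31192.
Net change = 11064 + 14752 − 31192 = -5376. The loss equals the DWL triangle ½·56·192.

Net change in total surplus = -£5376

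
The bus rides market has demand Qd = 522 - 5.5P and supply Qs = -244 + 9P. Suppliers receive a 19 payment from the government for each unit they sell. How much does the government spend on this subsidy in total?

Pre-subsidy: 522 - 5.5P = -244 + 9P gives P* = 1532/29, Q* = 6712/29.
With the subsidy, sellers receive Ps = Pb + 19 for each unit, where Pb is the price buyers pay.
Supply in terms of Pb becomes Qs = -244 + 9(Pb + 19) = -73 + 9Pb. Setting this equal to demand: 522 - 5.5Pb = -73 + 9Pb, so Pb = 1190/29.
Sellers receive Ps = 1190/29 + 19 = 1741/29; Q' = 522 − 5.5·(1190/29) = 8593/29.
Government outlay = subsidy × quantity = 19 × 8593/29 = 163267/29.

Government cost = 163267/29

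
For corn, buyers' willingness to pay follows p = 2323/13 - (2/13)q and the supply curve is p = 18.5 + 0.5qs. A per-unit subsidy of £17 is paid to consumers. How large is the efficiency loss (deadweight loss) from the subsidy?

Deadweight loss = £221

Pre-subsidy: 2323/13 - (2/13)q = 18.5 + 0.5q gives q* = 245 and p* = 141.
With the rebate, buyers effectively pay pb = ps − 17, where ps is the price sellers receive.
On the curves, pb = 2323/13 - (2/13)q and ps = 18.5 + 0.5q; the wedge ps − pb = 17 gives 18.5 + 0.5q − (2323/13 - (2/13)q) = 17, so q' = 271.
Then pb = 2323/13 − (2/13)·271 = 137 and ps = 18.5 + 0.5·271 = 154.
The subsidy expands output by 271 − 245 = 26 past the efficient level; on those units the gap between marginal cost and willingness to pay runs from 0 up to 17.
DWL = ½ × 17 × 26 = 221.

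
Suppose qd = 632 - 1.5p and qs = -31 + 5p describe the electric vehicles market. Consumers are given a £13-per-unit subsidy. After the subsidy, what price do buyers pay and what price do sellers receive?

Buyers pay £92; sellers receive £105

Pre-subsidy: 632 - 1.5p = -31 + 5p gives p* = 102, q* = 479.
With the rebate, buyers effectively pay pb = ps − 13, where ps is the price sellers receive.
Demand in terms of ps becomes qd = 632 − 1.5(ps − 13) = 651.5 - 1.5ps. Setting this equal to supply: 651.5 - 1.5ps = -31 + 5ps, so ps = 105.
Buyers pay pb = 105 − 13 = 92; q' = -31 + 5·105 = 494.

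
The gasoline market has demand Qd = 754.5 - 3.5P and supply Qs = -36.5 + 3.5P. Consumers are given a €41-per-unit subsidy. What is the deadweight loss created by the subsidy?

Pre-subsidy: 754.5 - 3.5P = -36.5 + 3.5P gives P* = 113, Q* = 359.
With the rebate, buyers effectively pay Pb = Ps − 41, where Ps is the price sellers receive.
Demand in terms of Ps becomes Qd = 754.5 − 3.5(Ps − 41) = 898 - 3.5Ps. Setting this equal to supply: 898 - 3.5Ps = -36.5 + 3.5Ps, so Ps = 133.5.
Buyers pay Pb = 133.5 − 41 = 92.5; Q' = -36.5 + 3.5·133.5 = 430.75.
The subsidy expands output by 430.75 − 359 = 71.75 past the efficient level; on those units the gap between marginal cost and willingness to pay runs from 0 up to 41.
DWL = ½ × 41 × 71.75 = 1470.875.

Deadweight loss = €1470.875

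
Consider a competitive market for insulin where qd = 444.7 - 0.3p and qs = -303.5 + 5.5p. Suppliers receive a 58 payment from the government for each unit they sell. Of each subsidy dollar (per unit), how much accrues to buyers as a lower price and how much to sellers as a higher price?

Pre-subsidy: 444.7 - 0.3p = -303.5 + 5.5p gives p* = 129, q* = 406.
With the subsidy, sellers receive ps = pb + 58 for each unit, where pb is the price buyers pay.
Supply in terms of pb becomes qs = -303.5 + 5.5(pb + 58) = 15.5 + 5.5pb. Setting this equal to demand: 444.7 - 0.3pb = 15.5 + 5.5pb, so pb = 74.
Sellers receive ps = 74 + 58 = 132; q' = 444.7 − 0.3·74 = 422.5.
Buyers' price falls by p* − pb = 129 − 74 = 55; sellers' price rises by ps − p* = 132 − 129 = 3.

Buyers gain 55 per unit; sellers gain 3 per unit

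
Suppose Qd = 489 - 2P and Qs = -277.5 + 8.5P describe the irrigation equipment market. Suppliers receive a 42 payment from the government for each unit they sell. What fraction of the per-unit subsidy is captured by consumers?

Consumer share = 17/21

Pre-subsidy: 489 - 2P = -277.5 + 8.5P gives P* = 73, Q* = 343.
With the subsidy, sellers receive Ps = Pb + 42 for each unit, where Pb is the price buyers pay.
Supply in terms of Pb becomes Qs = -277.5 + 8.5(Pb + 42) = 79.5 + 8.5Pb. Setting this equal to demand: 489 - 2Pb = 79.5 + 8.5Pb, so Pb = 39.
Sellers receive Ps = 39 + 42 = 81; Q' = 489 − 2·39 = 411.
Buyers' price falls by P* − Pb = 73 − 39 = 34; sellers' price rises by Ps − P* = 81 − 73 = 8.
So consumers capture 34/42 = 17/21 of each unit of subsidy.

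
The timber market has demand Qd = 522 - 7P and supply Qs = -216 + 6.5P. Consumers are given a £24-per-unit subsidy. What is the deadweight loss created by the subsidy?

Deadweight loss = 2912/3

Pre-subsidy: 522 - 7P = -216 + 6.5P gives P* = 164/3, Q* = 418/3.
With the rebate, buyers effectively pay Pb = Ps − 24, where Ps is the price sellers receive.
Demand in terms of Ps becomes Qd = 522 − 7(Ps − 24) = 690 - 7Ps. Setting this equal to supply: 690 - 7Ps = -216 + 6.5Ps, so Ps = 604/9.
Buyers pay Pb = 604/9 − 24 = 388/9; Q' = -216 + 6.5·(604/9) = 1982/9.
The subsidy expands output by 1982/9 − 418/3 = 728/9 past the efficient level; on those units the gap between marginal cost and willingness to pay runs from 0 up to 24.
DWL = ½ × 24 × 728/9 = 2912/3.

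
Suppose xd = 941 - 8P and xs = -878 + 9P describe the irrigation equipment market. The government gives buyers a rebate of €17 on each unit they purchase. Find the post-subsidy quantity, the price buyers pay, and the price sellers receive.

Pre-subsidy: 941 - 8P = -878 + 9P gives P* = 107, x* = 85.
With the rebate, buyers effectively pay Pb = Ps − 17, where Ps is the price sellers receive.
Demand in terms of Ps becomes xd = 941 − 8(Ps − 17) = 1077 - 8Ps. Setting this equal to supply: 1077 - 8Ps = -878 + 9Ps, so Ps = 115.
Buyers pay Pb = 115 − 17 = 98; x' = -878 + 9·115 = 157.

x' = 157; buyers pay €98; sellers receive €115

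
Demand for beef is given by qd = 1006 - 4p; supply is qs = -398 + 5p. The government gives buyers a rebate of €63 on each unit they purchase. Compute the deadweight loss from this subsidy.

Pre-subsidy: 1006 - 4p = -398 + 5p gives p* = 156, q* = 382.
With the rebate, buyers effectively pay pb = ps − 63, where ps is the price sellers receive.
Demand in terms of ps becomes qd = 1006 − 4(ps − 63) = 1258 - 4ps. Setting this equal to supply: 1258 - 4ps = -398 + 5ps, so ps = 184.
Buyers pay pb = 184 − 63 = 121; q' = -398 + 5·184 = 522.
The subsidy expands output by 522 − 382 = 140 past the efficient level; on those units the gap between marginal cost and willingness to pay runs from 0 up to 63.
DWL = ½ × 63 × 140 = 4410.

Deadweight loss = €4410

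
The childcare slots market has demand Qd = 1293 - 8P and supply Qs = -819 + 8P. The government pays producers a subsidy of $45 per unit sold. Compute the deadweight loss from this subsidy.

Deadweight loss = $4050

Pre-subsidy: 1293 - 8P = -819 + 8P gives P* = 132, Q* = 237.
With the subsidy, sellers receive Ps = Pb + 45 for each unit, where Pb is the price buyers pay.
Supply in terms of Pb becomes Qs = -819 + 8(Pb + 45) = -459 + 8Pb. Setting this equal to demand: 1293 - 8Pb = -459 + 8Pb, so Pb = 109.5.
Sellers receive Ps = 109.5 + 45 = 154.5; Q' = 1293 − 8·109.5 = 417.
The subsidy expands output by 417 − 237 = 180 past the efficient level; on those units the gap between marginal cost and willingness to pay runs from 0 up to 45.
DWL = ½ × 45 × 180 = 4050.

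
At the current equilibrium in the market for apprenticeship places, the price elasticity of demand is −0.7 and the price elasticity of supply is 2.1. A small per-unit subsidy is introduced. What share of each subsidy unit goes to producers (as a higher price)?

Producer share = 0.25

For a small subsidy around the equilibrium, the benefit split depends on the relative slopes, which at a point are proportional to the elasticities.
Buyer share = εs/(εs + |εd|) = 2.1/(2.1 + 0.7) = 0.75; seller share = |εd|/(εs + |εd|) = 0.25.
So producers capture 0.25 of the subsidy.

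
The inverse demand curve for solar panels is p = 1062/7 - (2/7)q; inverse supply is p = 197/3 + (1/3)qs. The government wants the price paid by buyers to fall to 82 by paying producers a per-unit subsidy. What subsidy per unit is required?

At a buyer price of 82, quantity demanded is 531 − 3.5·82 = 244.
Sellers supply 244 only when they receive ps = 197/3 + (1/3)·244 = 147.
s = ps − pb = 147 − 82 = 65.

Required subsidy s = 65 per unit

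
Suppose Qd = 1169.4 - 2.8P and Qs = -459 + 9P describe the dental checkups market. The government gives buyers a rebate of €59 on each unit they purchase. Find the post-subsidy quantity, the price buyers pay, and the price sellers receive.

Q' = 909; buyers pay €93; sellers receive €152

Pre-subsidy: 1169.4 - 2.8P = -459 + 9P gives P* = 138, Q* = 783.
With the rebate, buyers effectively pay Pb = Ps − 59, where Ps is the price sellers receive.
Demand in terms of Ps becomes Qd = 1169.4 − 2.8(Ps − 59) = 1334.6 - 2.8Ps. Setting this equal to supply: 1334.6 - 2.8Ps = -459 + 9Ps, so Ps = 152.
Buyers pay Pb = 152 − 59 = 93; Q' = -459 + 9·152 = 909.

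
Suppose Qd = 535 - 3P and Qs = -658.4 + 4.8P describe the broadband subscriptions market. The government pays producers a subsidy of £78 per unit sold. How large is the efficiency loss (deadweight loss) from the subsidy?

Pre-subsidy: 535 - 3P = -658.4 + 4.8P gives P* = 153, Q* = 76.
With the subsidy, sellers receive Ps = Pb + 78 for each unit, where Pb is the price buyers pay.
Supply in terms of Pb becomes Qs = -658.4 + 4.8(Pb + 78) = -284 + 4.8Pb. Setting this equal to demand: 535 - 3Pb = -284 + 4.8Pb, so Pb = 105.
Sellers receive Ps = 105 + 78 = 183; Q' = 535 − 3·105 = 220.
The subsidy expands output by 220 − 76 = 144 past the efficient level; on those units the gap between marginal cost and willingness to pay runs from 0 up to 78.
DWL = ½ × 78 × 144 = 5616.

Deadweight loss = £5616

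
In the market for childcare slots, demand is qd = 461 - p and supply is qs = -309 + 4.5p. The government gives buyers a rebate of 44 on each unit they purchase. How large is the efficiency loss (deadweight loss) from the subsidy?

Pre-subsidy: 461 - p = -309 + 4.5p gives p* = 140, q* = 321.
With the rebate, buyers effectively pay pb = ps − 44, where ps is the price sellers receive.
Demand in terms of ps becomes qd = 461 − 1(ps − 44) = 505 - ps. Setting this equal to supply: 505 - ps = -309 + 4.5ps, so ps = 148.
Buyers pay pb = 148 − 44 = 104; q' = -309 + 4.5·148 = 357.
The subsidy expands output by 357 − 321 = 36 past the efficient level; on those units the gap between marginal cost and willingness to pay runs from 0 up to 44.
DWL = ½ × 44 × 36 = 792.

Deadweight loss = 792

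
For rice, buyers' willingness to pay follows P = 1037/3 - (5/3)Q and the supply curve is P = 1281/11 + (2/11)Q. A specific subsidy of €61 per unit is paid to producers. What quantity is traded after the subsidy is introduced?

Pre-subsidy: 1037/3 - (5/3)Q = 1281/11 + (2/11)Q gives Q* = 124 and P* = 139.
With the subsidy, sellers receive Ps = Pb + 61 for each unit, where Pb is the price buyers pay.
On the curves, Pb = 1037/3 - (5/3)Q and Ps = 1281/11 + (2/11)Q; the wedge Ps − Pb = 61 gives 1281/11 + (2/11)Q − (1037/3 - (5/3)Q) = 61, so Q' = 157.
Then Pb = 1037/3 − (5/3)·157 = 84 and Ps = 1281/11 + (2/11)·157 = 145.

Q' = 157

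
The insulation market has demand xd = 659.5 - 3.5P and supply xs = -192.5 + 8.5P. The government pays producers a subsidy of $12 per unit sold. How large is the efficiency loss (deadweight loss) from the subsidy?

Deadweight loss = $178.5

Pre-subsidy: 659.5 - 3.5P = -192.5 + 8.5P gives P* = 71, x* = 411.
With the subsidy, sellers receive Ps = Pb + 12 for each unit, where Pb is the price buyers pay.
Supply in terms of Pb becomes xs = -192.5 + 8.5(Pb + 12) = -90.5 + 8.5Pb. Setting this equal to demand: 659.5 - 3.5Pb = -90.5 + 8.5Pb, so Pb = 62.5.
Sellers receive Ps = 62.5 + 12 = 74.5; x' = 659.5 − 3.5·62.5 = 440.75.
The subsidy expands output by 440.75 − 411 = 29.75 past the efficient level; on those units the gap between marginal cost and willingness to pay runs from 0 up to 12.
DWL = ½ × 12 × 29.75 = 178.5.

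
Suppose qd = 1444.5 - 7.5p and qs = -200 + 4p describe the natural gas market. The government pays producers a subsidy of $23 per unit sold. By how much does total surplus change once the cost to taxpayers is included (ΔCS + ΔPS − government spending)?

Pre-subsidy: 1444.5 - 7.5p = -200 + 4p gives p* = 143, q* = 372.
With the subsidy, sellers receive ps = pb + 23 for each unit, where pb is the price buyers pay.
Supply in terms of pb becomes qs = -200 + 4(pb + 23) = -108 + 4pb. Setting this equal to demand: 1444.5 - 7.5pb = -108 + 4pb, so pb = 135.
Sellers receive ps = 135 + 23 = 158; q' = 1444.5 − 7.5·135 = 432.
ΔCS = ½(372 + 432)(143 − 135) = 3216; ΔPS = ½(372 + 432)(158 − 143) = 6030.
Government spending = 23 × 432 = 9936.
Net change = 3216 + 6030 − 9936 = -690. The loss equals the DWL triangle ½·23·60.

Net change in total surplus = -$690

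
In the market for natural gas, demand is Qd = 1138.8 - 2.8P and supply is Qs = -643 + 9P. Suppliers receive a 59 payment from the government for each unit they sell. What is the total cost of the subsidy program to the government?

Government cost = 49678

Pre-subsidy: 1138.8 - 2.8P = -643 + 9P gives P* = 151, Q* = 716.
With the subsidy, sellers receive Ps = Pb + 59 for each unit, where Pb is the price buyers pay.
Supply in terms of Pb becomes Qs = -643 + 9(Pb + 59) = -112 + 9Pb. Setting this equal to demand: 1138.8 - 2.8Pb = -112 + 9Pb, so Pb = 106.
Sellers receive Ps = 106 + 59 = 165; Q' = 1138.8 − 2.8·106 = 842.
Government outlay = subsidy × quantity = 59 × 842 = 49678.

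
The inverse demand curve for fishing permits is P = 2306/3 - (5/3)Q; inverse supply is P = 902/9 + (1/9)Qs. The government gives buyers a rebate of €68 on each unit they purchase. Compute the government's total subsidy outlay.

Pre-subsidy: 2306/3 - (5/3)Q = 902/9 + (1/9)Q gives Q* = 376 and P* = 142.
With the rebate, buyers effectively pay Pb = Ps − 68, where Ps is the price sellers receive.
On the curves, Pb = 2306/3 - (5/3)Q and Ps = 902/9 + (1/9)Q; the wedge Ps − Pb = 68 gives 902/9 + (1/9)Q − (2306/3 - (5/3)Q) = 68, so Q' = 414.25.
Then Pb = 2306/3 − (5/3)·414.25 = 78.25 and Ps = 902/9 + (1/9)·414.25 = 146.25.
Government outlay = subsidy × quantity = 68 × 414.25 = 28169.

Government cost = €28169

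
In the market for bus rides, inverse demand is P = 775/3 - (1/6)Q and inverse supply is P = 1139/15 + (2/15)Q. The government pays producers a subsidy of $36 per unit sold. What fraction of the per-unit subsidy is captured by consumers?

Consumer share = 5/9

Pre-subsidy: 775/3 - (1/6)Q = 1139/15 + (2/15)Q gives Q* = 608 and P* = 157.
With the subsidy, sellers receive Ps = Pb + 36 for each unit, where Pb is the price buyers pay.
On the curves, Pb = 775/3 - (1/6)Q and Ps = 1139/15 + (2/15)Q; the wedge Ps − Pb = 36 gives 1139/15 + (2/15)Q − (775/3 - (1/6)Q) = 36, so Q' = 728.
Then Pb = 775/3 − (1/6)·728 = 137 and Ps = 1139/15 + (2/15)·728 = 173.
Buyers' price falls by P* − Pb = 157 − 137 = 20; sellers' price rises by Ps − P* = 173 − 157 = 16.
So consumers capture 20/36 = 5/9 of each unit of subsidy.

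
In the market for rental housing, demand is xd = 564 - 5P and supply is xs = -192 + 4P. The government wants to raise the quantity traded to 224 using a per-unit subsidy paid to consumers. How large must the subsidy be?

Required subsidy s = 36 per unit

At x = 224, invert demand for the buyer price: Pb = (564 − 224)/5 = 68; invert supply for the seller price: Ps = (224 − (-192))/4 = 104.
The subsidy must fill the gap: s = Ps − Pb = 104 − 68 = 36.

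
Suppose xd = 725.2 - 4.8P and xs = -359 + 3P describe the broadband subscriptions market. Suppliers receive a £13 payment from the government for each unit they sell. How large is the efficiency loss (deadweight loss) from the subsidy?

Pre-subsidy: 725.2 - 4.8P = -359 + 3P gives P* = 139, x* = 58.
With the subsidy, sellers receive Ps = Pb + 13 for each unit, where Pb is the price buyers pay.
Supply in terms of Pb becomes xs = -359 + 3(Pb + 13) = -320 + 3Pb. Setting this equal to demand: 725.2 - 4.8Pb = -320 + 3Pb, so Pb = 134.
Sellers receive Ps = 134 + 13 = 147; x' = 725.2 − 4.8·134 = 82.
The subsidy expands output by 82 − 58 = 24 past the efficient level; on those units the gap between marginal cost and willingness to pay runs from 0 up to 13.
DWL = ½ × 13 × 24 = 156.

Deadweight loss = £156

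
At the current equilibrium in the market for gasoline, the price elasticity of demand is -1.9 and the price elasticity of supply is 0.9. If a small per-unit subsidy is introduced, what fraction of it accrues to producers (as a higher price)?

For a small subsidy around the equilibrium, the benefit split depends on the relative slopes, which at a point are proportional to the elasticities.
Buyer share = εs/(εs + |εd|) = 0.9/(0.9 + 1.9) = 9/28; seller share = |εd|/(εs + |εd|) = 19/28.
So producers capture 19/28 of the subsidy.

Producer share = 19/28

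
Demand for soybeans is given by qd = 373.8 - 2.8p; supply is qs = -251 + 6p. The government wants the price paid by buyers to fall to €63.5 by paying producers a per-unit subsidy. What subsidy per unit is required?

At a buyer price of 63.5, quantity demanded is 373.8 − 2.8·63.5 = 196.
Sellers supply 196 only when they receive ps with -251 + 6·ps = 196, i.e. ps = 74.5.
s = ps − pb = 74.5 − 63.5 = 11.

Required subsidy s = €11 per unit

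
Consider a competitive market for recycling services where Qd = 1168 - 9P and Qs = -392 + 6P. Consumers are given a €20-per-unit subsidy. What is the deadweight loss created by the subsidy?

Pre-subsidy: 1168 - 9P = -392 + 6P gives P* = 104, Q* = 232.
With the rebate, buyers effectively pay Pb = Ps − 20, where Ps is the price sellers receive.
Demand in terms of Ps becomes Qd = 1168 − 9(Ps − 20) = 1348 - 9Ps. Setting this equal to supply: 1348 - 9Ps = -392 + 6Ps, so Ps = 116.
Buyers pay Pb = 116 − 20 = 96; Q' = -392 + 6·116 = 304.
The subsidy expands output by 304 − 232 = 72 past the efficient level; on those units the gap between marginal cost and willingness to pay runs from 0 up to 20.
DWL = ½ × 20 × 72 = 720.

Deadweight loss = €720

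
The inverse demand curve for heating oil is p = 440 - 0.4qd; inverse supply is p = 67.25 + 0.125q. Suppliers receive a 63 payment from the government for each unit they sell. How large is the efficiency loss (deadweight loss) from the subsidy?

Pre-subsidy: 440 - 0.4q = 67.25 + 0.125q gives q* = 710 and p* = 156.
With the subsidy, sellers receive ps = pb + 63 for each unit, where pb is the price buyers pay.
On the curves, pb = 440 - 0.4q and ps = 67.25 + 0.125q; the wedge ps − pb = 63 gives 67.25 + 0.125q − (440 - 0.4q) = 63, so q' = 830.
Then pb = 440 − 0.4·830 = 108 and ps = 67.25 + 0.125·830 = 171.
The subsidy expands output by 830 − 710 = 120 past the efficient level; on those units the gap between marginal cost and willingness to pay runs from 0 up to 63.
DWL = ½ × 63 × 120 = 3780.

Deadweight loss = 3780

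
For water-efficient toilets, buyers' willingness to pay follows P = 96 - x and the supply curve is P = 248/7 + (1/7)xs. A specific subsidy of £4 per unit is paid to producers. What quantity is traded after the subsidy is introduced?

Pre-subsidy: 96 - x = 248/7 + (1/7)x gives x* = 53 and P* = 43.
With the subsidy, sellers receive Ps = Pb + 4 for each unit, where Pb is the price buyers pay.
On the curves, Pb = 96 - x and Ps = 248/7 + (1/7)x; the wedge Ps − Pb = 4 gives 248/7 + (1/7)x − (96 - x) = 4, so x' = 56.5.
Then Pb = 96 − 1·56.5 = 39.5 and Ps = 248/7 + (1/7)·56.5 = 43.5.

x' = 56.5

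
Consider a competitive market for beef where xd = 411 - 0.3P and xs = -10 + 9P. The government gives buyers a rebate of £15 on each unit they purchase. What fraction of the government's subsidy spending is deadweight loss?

Pre-subsidy: 411 - 0.3P = -10 + 9P gives P* = 4210/93, x* = 12320/31.
With the rebate, buyers effectively pay Pb = Ps − 15, where Ps is the price sellers receive.
Demand in terms of Ps becomes xd = 411 − 0.3(Ps − 15) = 415.5 - 0.3Ps. Setting this equal to supply: 415.5 - 0.3Ps = -10 + 9Ps, so Ps = 4255/93.
Buyers pay Pb = 4255/93 − 15 = 2860/93; x' = -10 + 9·(4255/93) = 12455/31.
ΔCS = ½(12320/31 + 12455/31)(4210/93 − 2860/93) = 5574375/961; ΔPS = ½(12320/31 + 12455/31)(4255/93 − 4210/93) = 371625/1922.
Government spending = 15 × 12455/31 = 186825/31.
DWL = ½ × 15 × (12455/31 − 12320/31) = 2025/62; fraction = (2025/62) / (186825/31) = 27/4982.

DWL / government spending = 27/4982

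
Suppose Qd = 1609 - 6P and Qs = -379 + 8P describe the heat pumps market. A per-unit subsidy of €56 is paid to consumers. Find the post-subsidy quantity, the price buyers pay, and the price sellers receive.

Q' = 949; buyers pay €110; sellers receive €166

Pre-subsidy: 1609 - 6P = -379 + 8P gives P* = 142, Q* = 757.
With the rebate, buyers effectively pay Pb = Ps − 56, where Ps is the price sellers receive.
Demand in terms of Ps becomes Qd = 1609 − 6(Ps − 56) = 1945 - 6Ps. Setting this equal to supply: 1945 - 6Ps = -379 + 8Ps, so Ps = 166.
Buyers pay Pb = 166 − 56 = 110; Q' = -379 + 8·166 = 949.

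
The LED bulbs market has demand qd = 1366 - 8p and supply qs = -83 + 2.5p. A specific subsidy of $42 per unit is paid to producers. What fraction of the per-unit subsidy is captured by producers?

Producer share = 16/21

Pre-subsidy: 1366 - 8p = -83 + 2.5p gives p* = 138, q* = 262.
With the subsidy, sellers receive ps = pb + 42 for each unit, where pb is the price buyers pay.
Supply in terms of pb becomes qs = -83 + 2.5(pb + 42) = 22 + 2.5pb. Setting this equal to demand: 1366 - 8pb = 22 + 2.5pb, so pb = 128.
Sellers receive ps = 128 + 42 = 170; q' = 1366 − 8·128 = 342.
Buyers' price falls by p* − pb = 138 − 128 = 10; sellers' price rises by ps − p* = 170 − 138 = 32.
So producers capture 32/42 = 16/21 of each unit of subsidy.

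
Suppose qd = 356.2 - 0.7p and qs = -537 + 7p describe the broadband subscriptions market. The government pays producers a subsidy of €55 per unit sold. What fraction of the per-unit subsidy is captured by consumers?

Pre-subsidy: 356.2 - 0.7p = -537 + 7p gives p* = 116, q* = 275.
With the subsidy, sellers receive ps = pb + 55 for each unit, where pb is the price buyers pay.
Supply in terms of pb becomes qs = -537 + 7(pb + 55) = -152 + 7pb. Setting this equal to demand: 356.2 - 0.7pb = -152 + 7pb, so pb = 66.
Sellers receive ps = 66 + 55 = 121; q' = 356.2 − 0.7·66 = 310.
Buyers' price falls by p* − pb = 116 − 66 = 50; sellers' price rises by ps − p* = 121 − 116 = 5.
So consumers capture 50/55 = 10/11 of each unit of subsidy.

Consumer share = 10/11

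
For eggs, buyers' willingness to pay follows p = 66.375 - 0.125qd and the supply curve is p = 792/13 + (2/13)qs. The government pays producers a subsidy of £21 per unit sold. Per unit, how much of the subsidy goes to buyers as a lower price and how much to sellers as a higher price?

Buyers gain 273/29 per unit; sellers gain 336/29 per unit

Pre-subsidy: 66.375 - 0.125q = 792/13 + (2/13)q gives q* = 567/29 and p* = 1854/29.
With the subsidy, sellers receive ps = pb + 21 for each unit, where pb is the price buyers pay.
On the curves, pb = 66.375 - 0.125q and ps = 792/13 + (2/13)q; the wedge ps − pb = 21 gives 792/13 + (2/13)q − (66.375 - 0.125q) = 21, so q' = 2751/29.
Then pb = 66.375 − 0.125·(2751/29) = 1581/29 and ps = 792/13 + (2/13)·(2751/29) = 2190/29.
Buyers' price falls by p* − pb = 1854/29 − 1581/29 = 273/29; sellers' price rises by ps − p* = 2190/29 − 1854/29 = 336/29.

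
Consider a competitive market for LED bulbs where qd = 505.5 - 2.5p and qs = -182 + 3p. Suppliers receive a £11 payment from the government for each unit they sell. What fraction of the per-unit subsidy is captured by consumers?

Pre-subsidy: 505.5 - 2.5p = -182 + 3p gives p* = 125, q* = 193.
With the subsidy, sellers receive ps = pb + 11 for each unit, where pb is the price buyers pay.
Supply in terms of pb becomes qs = -182 + 3(pb + 11) = -149 + 3pb. Setting this equal to demand: 505.5 - 2.5pb = -149 + 3pb, so pb = 119.
Sellers receive ps = 119 + 11 = 130; q' = 505.5 − 2.5·119 = 208.
Buyers' price falls by p* − pb = 125 − 119 = 6; sellers' price rises by ps − p* = 130 − 125 = 5.
So consumers capture 6/11 = 6/11 of each unit of subsidy.

Consumer share = 6/11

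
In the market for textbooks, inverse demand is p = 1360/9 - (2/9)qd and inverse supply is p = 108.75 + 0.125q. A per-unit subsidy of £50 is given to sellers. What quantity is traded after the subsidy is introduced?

Pre-subsidy: 1360/9 - (2/9)q = 108.75 + 0.125q gives q* = 122 and p* = 124.
With the subsidy, sellers receive ps = pb + 50 for each unit, where pb is the price buyers pay.
On the curves, pb = 1360/9 - (2/9)q and ps = 108.75 + 0.125q; the wedge ps − pb = 50 gives 108.75 + 0.125q − (1360/9 - (2/9)q) = 50, so q' = 266.
Then pb = 1360/9 − (2/9)·266 = 92 and ps = 108.75 + 0.125·266 = 142.

q' = 266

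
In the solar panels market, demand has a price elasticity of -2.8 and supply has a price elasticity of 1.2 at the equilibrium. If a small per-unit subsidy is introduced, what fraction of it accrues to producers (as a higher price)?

Producer share = 0.7

For a small subsidy around the equilibrium, the benefit split depends on the relative slopes, which at a point are proportional to the elasticities.
Buyer share = εs/(εs + |εd|) = 1.2/(1.2 + 2.8) = 0.3; seller share = |εd|/(εs + |εd|) = 0.7.
So producers capture 0.7 of the subsidy.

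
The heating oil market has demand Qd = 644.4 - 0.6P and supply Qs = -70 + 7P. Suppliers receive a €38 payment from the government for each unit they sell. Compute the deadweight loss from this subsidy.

Pre-subsidy: 644.4 - 0.6P = -70 + 7P gives P* = 94, Q* = 588.
With the subsidy, sellers receive Ps = Pb + 38 for each unit, where Pb is the price buyers pay.
Supply in terms of Pb becomes Qs = -70 + 7(Pb + 38) = 196 + 7Pb. Setting this equal to demand: 644.4 - 0.6Pb = 196 + 7Pb, so Pb = 59.
Sellers receive Ps = 59 + 38 = 97; Q' = 644.4 − 0.6·59 = 609.
The subsidy expands output by 609 − 588 = 21 past the efficient level; on those units the gap between marginal cost and willingness to pay runs from 0 up to 38.
DWL = ½ × 38 × 21 = 399.

Deadweight loss = €399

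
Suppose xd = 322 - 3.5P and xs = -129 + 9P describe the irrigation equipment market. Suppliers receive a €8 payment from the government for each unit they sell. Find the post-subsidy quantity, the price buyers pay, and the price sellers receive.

Pre-subsidy: 322 - 3.5P = -129 + 9P gives P* = 36.08, x* = 195.72.
With the subsidy, sellers receive Ps = Pb + 8 for each unit, where Pb is the price buyers pay.
Supply in terms of Pb becomes xs = -129 + 9(Pb + 8) = -57 + 9Pb. Setting this equal to demand: 322 - 3.5Pb = -57 + 9Pb, so Pb = 30.32.
Sellers receive Ps = 30.32 + 8 = 38.32; x' = 322 − 3.5·30.32 = 215.88.

x' = 215.88; buyers pay €30.32; sellers receive €38.32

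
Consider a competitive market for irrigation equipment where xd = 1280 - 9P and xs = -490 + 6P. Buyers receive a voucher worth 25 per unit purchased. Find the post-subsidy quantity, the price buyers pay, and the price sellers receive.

x' = 308; buyers pay 108; sellers receive 133

Pre-subsidy: 1280 - 9P = -490 + 6P gives P* = 118, x* = 218.
With the rebate, buyers effectively pay Pb = Ps − 25, where Ps is the price sellers receive.
Demand in terms of Ps becomes xd = 1280 − 9(Ps − 25) = 1505 - 9Ps. Setting this equal to supply: 1505 - 9Ps = -490 + 6Ps, so Ps = 133.
Buyers pay Pb = 133 − 25 = 108; x' = -490 + 6·133 = 308.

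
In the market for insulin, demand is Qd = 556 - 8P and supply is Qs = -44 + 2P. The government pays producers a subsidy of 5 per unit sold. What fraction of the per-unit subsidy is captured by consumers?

Pre-subsidy: 556 - 8P = -44 + 2P gives P* = 60, Q* = 76.
With the subsidy, sellers receive Ps = Pb + 5 for each unit, where Pb is the price buyers pay.
Supply in terms of Pb becomes Qs = -44 + 2(Pb + 5) = -34 + 2Pb. Setting this equal to demand: 556 - 8Pb = -34 + 2Pb, so Pb = 59.
Sellers receive Ps = 59 + 5 = 64; Q' = 556 − 8·59 = 84.
Buyers' price falls by P* − Pb = 60 − 59 = 1; sellers' price rises by Ps − P* = 64 − 60 = 4.
So consumers capture 1/5 = 0.2 of each unit of subsidy.

Consumer share = 0.2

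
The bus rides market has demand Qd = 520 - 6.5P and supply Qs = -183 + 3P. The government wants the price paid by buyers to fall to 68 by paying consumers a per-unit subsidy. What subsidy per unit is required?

Required subsidy s = 19 per unit

At a buyer price of 68, quantity demanded is 520 − 6.5·68 = 78.
Sellers supply 78 only when they receive Ps with -183 + 3·Ps = 78, i.e. Ps = 87.
s = Ps − Pb = 87 − 68 = 19.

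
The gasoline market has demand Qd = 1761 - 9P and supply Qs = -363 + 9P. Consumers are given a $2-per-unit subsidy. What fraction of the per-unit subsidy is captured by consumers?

Pre-subsidy: 1761 - 9P = -363 + 9P gives P* = 118, Q* = 699.
With the rebate, buyers effectively pay Pb = Ps − 2, where Ps is the price sellers receive.
Demand in terms of Ps becomes Qd = 1761 − 9(Ps − 2) = 1779 - 9Ps. Setting this equal to supply: 1779 - 9Ps = -363 + 9Ps, so Ps = 119.
Buyers pay Pb = 119 − 2 = 117; Q' = -363 + 9·119 = 708.
Buyers' price falls by P* − Pb = 118 − 117 = 1; sellers' price rises by Ps − P* = 119 − 118 = 1.
So consumers capture 1/2 = 0.5 of each unit of subsidy.

Consumer share = 0.5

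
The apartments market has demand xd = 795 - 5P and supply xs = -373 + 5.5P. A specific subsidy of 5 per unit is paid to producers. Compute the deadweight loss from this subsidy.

Pre-subsidy: 795 - 5P = -373 + 5.5P gives P* = 2336/21, x* = 5015/21.
With the subsidy, sellers receive Ps = Pb + 5 for each unit, where Pb is the price buyers pay.
Supply in terms of Pb becomes xs = -373 + 5.5(Pb + 5) = -345.5 + 5.5Pb. Setting this equal to demand: 795 - 5Pb = -345.5 + 5.5Pb, so Pb = 2281/21.
Sellers receive Ps = 2281/21 + 5 = 2386/21; x' = 795 − 5·(2281/21) = 5290/21.
The subsidy expands output by 5290/21 − 5015/21 = 275/21 past the efficient level; on those units the gap between marginal cost and willingness to pay runs from 0 up to 5.
DWL = ½ × 5 × 275/21 = 1375/42.

Deadweight loss = 1375/42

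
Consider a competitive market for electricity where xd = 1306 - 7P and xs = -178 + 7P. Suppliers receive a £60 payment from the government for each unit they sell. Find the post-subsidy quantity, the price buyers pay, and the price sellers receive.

x' = 774; buyers pay £76; sellers receive £136

Pre-subsidy: 1306 - 7P = -178 + 7P gives P* = 106, x* = 564.
With the subsidy, sellers receive Ps = Pb + 60 for each unit, where Pb is the price buyers pay.
Supply in terms of Pb becomes xs = -178 + 7(Pb + 60) = 242 + 7Pb. Setting this equal to demand: 1306 - 7Pb = 242 + 7Pb, so Pb = 76.
Sellers receive Ps = 76 + 60 = 136; x' = 1306 − 7·76 = 774.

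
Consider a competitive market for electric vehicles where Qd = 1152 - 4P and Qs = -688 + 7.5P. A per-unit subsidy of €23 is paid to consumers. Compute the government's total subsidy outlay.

Government cost = €13156

Pre-subsidy: 1152 - 4P = -688 + 7.5P gives P* = 160, Q* = 512.
With the rebate, buyers effectively pay Pb = Ps − 23, where Ps is the price sellers receive.
Demand in terms of Ps becomes Qd = 1152 − 4(Ps − 23) = 1244 - 4Ps. Setting this equal to supply: 1244 - 4Ps = -688 + 7.5Ps, so Ps = 168.
Buyers pay Pb = 168 − 23 = 145; Q' = -688 + 7.5·168 = 572.
Government outlay = subsidy × quantity = 23 × 572 = 13156.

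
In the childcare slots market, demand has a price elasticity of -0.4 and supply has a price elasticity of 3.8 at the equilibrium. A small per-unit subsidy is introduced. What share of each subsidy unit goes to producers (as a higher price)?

Producer share = 2/21

For a small subsidy around the equilibrium, the benefit split depends on the relative slopes, which at a point are proportional to the elasticities.
Buyer share = εs/(εs + |εd|) = 3.8/(3.8 + 0.4) = 19/21; seller share = |εd|/(εs + |εd|) = 2/21.
So producers capture 2/21 of the subsidy.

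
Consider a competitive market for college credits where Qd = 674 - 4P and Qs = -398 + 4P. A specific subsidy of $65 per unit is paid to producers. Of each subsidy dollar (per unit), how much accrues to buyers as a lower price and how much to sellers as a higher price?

Buyers gain $32.5 per unit; sellers gain $32.5 per unit

Pre-subsidy: 674 - 4P = -398 + 4P gives P* = 134, Q* = 138.
With the subsidy, sellers receive Ps = Pb + 65 for each unit, where Pb is the price buyers pay.
Supply in terms of Pb becomes Qs = -398 + 4(Pb + 65) = -138 + 4Pb. Setting this equal to demand: 674 - 4Pb = -138 + 4Pb, so Pb = 101.5.
Sellers receive Ps = 101.5 + 65 = 166.5; Q' = 674 − 4·101.5 = 268.
Buyers' price falls by P* − Pb = 134 − 101.5 = 32.5; sellers' price rises by Ps − P* = 166.5 − 134 = 32.5.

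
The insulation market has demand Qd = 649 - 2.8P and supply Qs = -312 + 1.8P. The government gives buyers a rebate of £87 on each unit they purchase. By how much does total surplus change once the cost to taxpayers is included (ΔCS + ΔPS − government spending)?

Net change in total surplus = -476847/115

Pre-subsidy: 649 - 2.8P = -312 + 1.8P gives P* = 4805/23, Q* = 1473/23.
With the rebate, buyers effectively pay Pb = Ps − 87, where Ps is the price sellers receive.
Demand in terms of Ps becomes Qd = 649 − 2.8(Ps − 87) = 892.6 - 2.8Ps. Setting this equal to supply: 892.6 - 2.8Ps = -312 + 1.8Ps, so Ps = 6023/23.
Buyers pay Pb = 6023/23 − 87 = 4022/23; Q' = -312 + 1.8·(6023/23) = 18327/115.
ΔCS = ½(1473/23 + 18327/115)(4805/23 − 4022/23) = 10058418/2645; ΔPS = ½(1473/23 + 18327/115)(6023/23 − 4805/23) = 15646428/2645.
Government spending = 87 × 18327/115 = 1594449/115.
Net change = 10058418/2645 + 15646428/2645 − 1594449/115 = -476847/115. The loss equals the DWL triangle ½·87·10962/115.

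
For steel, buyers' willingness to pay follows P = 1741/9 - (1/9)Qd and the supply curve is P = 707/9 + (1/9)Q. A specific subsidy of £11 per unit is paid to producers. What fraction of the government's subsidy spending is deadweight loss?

DWL / government spending = 9/206

Pre-subsidy: 1741/9 - (1/9)Q = 707/9 + (1/9)Q gives Q* = 517 and P* = 136.
With the subsidy, sellers receive Ps = Pb + 11 for each unit, where Pb is the price buyers pay.
On the curves, Pb = 1741/9 - (1/9)Q and Ps = 707/9 + (1/9)Q; the wedge Ps − Pb = 11 gives 707/9 + (1/9)Q − (1741/9 - (1/9)Q) = 11, so Q' = 566.5.
Then Pb = 1741/9 − (1/9)·566.5 = 130.5 and Ps = 707/9 + (1/9)·566.5 = 141.5.
ΔCS = ½(517 + 566.5)(136 − 130.5) = 2979.625; ΔPS = ½(517 + 566.5)(141.5 − 136) = 2979.625.
Government spending = 11 × 566.5 = 6231.5.
DWL = ½ × 11 × (566.5 − 517) = 272.25; fraction = 272.25 / 6231.5 = 9/206.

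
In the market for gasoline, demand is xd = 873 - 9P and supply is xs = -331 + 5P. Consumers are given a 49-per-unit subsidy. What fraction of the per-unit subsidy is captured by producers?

Producer share = 9/14

Pre-subsidy: 873 - 9P = -331 + 5P gives P* = 86, x* = 99.
With the rebate, buyers effectively pay Pb = Ps − 49, where Ps is the price sellers receive.
Demand in terms of Ps becomes xd = 873 − 9(Ps − 49) = 1314 - 9Ps. Setting this equal to supply: 1314 - 9Ps = -331 + 5Ps, so Ps = 117.5.
Buyers pay Pb = 117.5 − 49 = 68.5; x' = -331 + 5·117.5 = 256.5.
Buyers' price falls by P* − Pb = 86 − 68.5 = 17.5; sellers' price rises by Ps − P* = 117.5 − 86 = 31.5.
So producers capture 31.5/49 = 9/14 of each unit of subsidy.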